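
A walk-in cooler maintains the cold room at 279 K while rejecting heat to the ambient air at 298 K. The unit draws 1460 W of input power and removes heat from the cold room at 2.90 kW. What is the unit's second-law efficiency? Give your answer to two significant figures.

Converting, Q̇_C = 2.900 kW = 2900 W, so COP_actual = Q̇_C/Ẇ = 2900/1460 = 1.986.
The reservoir spacing is ΔT = 298 − 279 = 19.00 K.
COP_Carnot = T_C/ΔT = 279.00/19.00 = 14.68.
η_II = COP_actual/COP_Carnot = 1.986/14.68 = 0.1353.

0.14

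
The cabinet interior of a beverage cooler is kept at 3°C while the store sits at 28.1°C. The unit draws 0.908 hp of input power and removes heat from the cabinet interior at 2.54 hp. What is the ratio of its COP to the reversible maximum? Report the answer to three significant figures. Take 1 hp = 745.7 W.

0.254

COP_actual = Q̇_C/Ẇ = 2.540/0.9080 = 2.797.
In absolute terms T_C = 276.15 K and T_H = 301.25 K, so ΔT = 25.10 K.
COP_Carnot = T_C/ΔT = 276.15/25.10 = 11.00.
η_II = COP_actual/COP_Carnot = 2.797/11.00 = 0.2543.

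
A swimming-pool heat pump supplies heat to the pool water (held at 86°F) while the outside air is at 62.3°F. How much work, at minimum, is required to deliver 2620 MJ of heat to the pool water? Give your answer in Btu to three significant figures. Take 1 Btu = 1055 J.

In absolute terms T_C = 289.98 K and T_H = 303.15 K, so ΔT = 13.17 K.
The reversible limit is COP_HP = T_H/ΔT = 23.02, so W_min = Q_H/COP = Q_H·ΔT/T_H.
W_min = 2620 × 13.17/303.15 = 113.8 MJ = 107900 Btu.

108000 Btu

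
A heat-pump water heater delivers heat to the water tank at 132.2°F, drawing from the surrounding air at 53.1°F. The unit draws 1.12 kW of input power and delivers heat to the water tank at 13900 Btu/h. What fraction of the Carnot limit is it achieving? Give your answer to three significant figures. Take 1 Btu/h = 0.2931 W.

0.486

Converting, Q̇_H = 13900 Btu/h = 4.074 kW, so COP_actual = Q̇_H/Ẇ = 4.074/1.120 = 3.638.
In absolute terms T_C = 284.87 K and T_H = 328.82 K, so ΔT = 43.94 K.
COP_Carnot = T_H/ΔT = 328.82/43.94 = 7.483.
η_II = COP_actual/COP_Carnot = 3.638/7.483 = 0.4861.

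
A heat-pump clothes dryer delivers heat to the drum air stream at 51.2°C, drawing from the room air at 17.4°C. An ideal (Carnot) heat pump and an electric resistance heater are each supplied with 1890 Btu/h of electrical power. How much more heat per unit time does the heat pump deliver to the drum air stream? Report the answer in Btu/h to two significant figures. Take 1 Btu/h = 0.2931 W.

In absolute terms T_C = 290.55 K and T_H = 324.35 K, so ΔT = 33.80 K.
COP_Carnot = T_H/ΔT = 324.35/33.80 = 9.596.
The heat pump delivers Q̇_H = COP × Ẇ = 18140 Btu/h; the resistance heater delivers Ẇ = 1890 Btu/h.
Extra = (COP − 1)·Ẇ = 16250 Btu/h.

16000 Btu/h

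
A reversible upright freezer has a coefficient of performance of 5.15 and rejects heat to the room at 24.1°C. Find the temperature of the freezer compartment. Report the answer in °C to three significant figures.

-24.2 °C

For a Carnot refrigerator COP_R = T_C/(T_H − T_C), so T_C = COP·T_H/(1 + COP).
With T_H = 297.25 K, T_C = 5.15 × 297.25/6.150 = 248.92 K.
Converting, 248.92 K = -24.23°C.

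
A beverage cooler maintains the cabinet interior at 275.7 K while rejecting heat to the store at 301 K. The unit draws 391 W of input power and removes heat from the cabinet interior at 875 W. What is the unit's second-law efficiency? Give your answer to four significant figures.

COP_actual = Q̇_C/Ẇ = 875.0/391.0 = 2.238.
The reservoir spacing is ΔT = 301 − 275.7 = 25.30 K.
COP_Carnot = T_C/ΔT = 275.70/25.30 = 10.90.
η_II = COP_actual/COP_Carnot = 2.238/10.90 = 0.2054.

0.2054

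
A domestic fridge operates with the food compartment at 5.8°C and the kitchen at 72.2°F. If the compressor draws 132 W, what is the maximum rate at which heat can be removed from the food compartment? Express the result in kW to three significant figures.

In absolute terms T_C = 278.95 K and T_H = 295.48 K, so ΔT = 16.53 K.
COP_Carnot = T_C/ΔT = 278.95/16.53 = 16.87.
Q̇_max = COP_Carnot × Ẇ = 16.87 × 132.0 W = 2227 W = 2.227 kW.

2.23 kW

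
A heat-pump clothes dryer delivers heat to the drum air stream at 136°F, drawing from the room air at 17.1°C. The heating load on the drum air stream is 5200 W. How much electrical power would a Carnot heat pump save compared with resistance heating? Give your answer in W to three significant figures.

In absolute terms T_C = 290.25 K and T_H = 330.93 K, so ΔT = 40.68 K.
COP_Carnot = T_H/ΔT = 330.93/40.68 = 8.135.
Resistance heating needs Ẇ_res = Q̇_H = 5200 W; the reversible heat pump needs only Ẇ_hp = Q̇_H/COP = 639.2 W.
Saving = 5200 − 639.2 = 4561 W.

4560 W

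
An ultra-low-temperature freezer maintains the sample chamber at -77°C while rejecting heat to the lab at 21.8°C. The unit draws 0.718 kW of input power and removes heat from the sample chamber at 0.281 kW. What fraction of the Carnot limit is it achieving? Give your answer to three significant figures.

0.197

COP_actual = Q̇_C/Ẇ = 0.2810/0.7180 = 0.3914.
In absolute terms T_C = 196.15 K and T_H = 294.95 K, so ΔT = 98.80 K.
COP_Carnot = T_C/ΔT = 196.15/98.80 = 1.985.
η_II = COP_actual/COP_Carnot = 0.3914/1.985 = 0.1971.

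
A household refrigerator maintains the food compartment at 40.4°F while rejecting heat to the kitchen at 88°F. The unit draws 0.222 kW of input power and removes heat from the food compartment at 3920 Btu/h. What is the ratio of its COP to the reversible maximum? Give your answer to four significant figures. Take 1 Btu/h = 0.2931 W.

Converting, Q̇_C = 3920 Btu/h = 1.149 kW, so COP_actual = Q̇_C/Ẇ = 1.149/0.2220 = 5.175.
In absolute terms T_C = 277.82 K and T_H = 304.26 K, so ΔT = 26.44 K.
COP_Carnot = T_C/ΔT = 277.82/26.44 = 10.51.
η_II = COP_actual/COP_Carnot = 5.175/10.51 = 0.4926.

0.4926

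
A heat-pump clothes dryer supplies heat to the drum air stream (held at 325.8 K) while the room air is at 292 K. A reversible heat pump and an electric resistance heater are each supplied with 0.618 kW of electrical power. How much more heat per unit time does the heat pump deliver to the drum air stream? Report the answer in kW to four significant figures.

The reservoir spacing is ΔT = 325.8 − 292 = 33.80 K.
COP_Carnot = T_H/ΔT = 325.80/33.80 = 9.639.
The heat pump delivers Q̇_H = COP × Ẇ = 5.957 kW; the resistance heater delivers Ẇ = 0.6180 kW.
Extra = (COP − 1)·Ẇ = 5.339 kW.

5.339 kW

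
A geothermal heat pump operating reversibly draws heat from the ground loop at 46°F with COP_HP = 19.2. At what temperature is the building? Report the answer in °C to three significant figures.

23.2 °C

COP_HP = T_H/(T_H − T_C) rearranges to T_H = COP·T_C/(COP − 1).
With T_C = 280.93 K, T_H = 19.2 × 280.93/18.20 = 296.36 K.
Converting, 296.36 K = 23.21°C.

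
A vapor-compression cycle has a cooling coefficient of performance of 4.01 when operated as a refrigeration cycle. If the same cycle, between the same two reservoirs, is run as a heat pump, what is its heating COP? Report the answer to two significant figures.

The first law on one cycle gives Q_H = Q_C + W, so Q_H/W = Q_C/W + 1.
COP_HP = COP_R + 1 = 4.01 + 1 = 5.01.

5.0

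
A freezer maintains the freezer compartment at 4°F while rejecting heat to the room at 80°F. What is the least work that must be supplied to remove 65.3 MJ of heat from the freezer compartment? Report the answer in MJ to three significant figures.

10.7 MJ

In absolute terms T_C = 257.59 K and T_H = 299.82 K, so ΔT = 42.22 K.
The reversible limit is COP_R = T_C/ΔT = 6.101, so W_min = Q_C/COP = Q_C·ΔT/T_C.
W_min = 65.30 × 42.22/257.59 = 10.70 MJ.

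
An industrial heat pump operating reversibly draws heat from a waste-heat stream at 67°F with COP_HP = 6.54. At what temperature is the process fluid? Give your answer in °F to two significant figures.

COP_HP = T_H/(T_H − T_C) rearranges to T_H = COP·T_C/(COP − 1).
With T_C = 292.59 K, T_H = 6.54 × 292.59/5.540 = 345.41 K.
Converting, 345.41 K = 162.07°F.

160 °F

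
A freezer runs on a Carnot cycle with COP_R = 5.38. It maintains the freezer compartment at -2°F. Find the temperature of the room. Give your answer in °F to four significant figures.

COP_R = T_C/(T_H − T_C) gives T_H − T_C = T_C/COP.
With T_C = 254.26 K, T_H = 254.26 × (1 + 1/5.38) = 301.52 K.
Converting, 301.52 K = 83.07°F.

83.07 °F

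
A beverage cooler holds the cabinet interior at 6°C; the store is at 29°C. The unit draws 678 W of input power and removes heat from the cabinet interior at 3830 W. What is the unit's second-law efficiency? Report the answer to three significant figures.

COP_actual = Q̇_C/Ẇ = 3830/678.0 = 5.649.
In absolute terms T_C = 279.15 K and T_H = 302.15 K, so ΔT = 23.00 K.
COP_Carnot = T_C/ΔT = 279.15/23.00 = 12.14.
η_II = COP_actual/COP_Carnot = 5.649/12.14 = 0.4654.

0.465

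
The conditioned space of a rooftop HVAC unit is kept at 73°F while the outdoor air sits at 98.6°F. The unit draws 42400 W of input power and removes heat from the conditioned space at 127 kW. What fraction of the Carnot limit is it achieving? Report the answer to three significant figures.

0.144

Converting, Q̇_C = 127.0 kW = 127000 W, so COP_actual = Q̇_C/Ẇ = 127000/42400 = 2.995.
In absolute terms T_C = 295.93 K and T_H = 310.15 K, so ΔT = 14.22 K.
COP_Carnot = T_C/ΔT = 295.93/14.22 = 20.81.
η_II = COP_actual/COP_Carnot = 2.995/20.81 = 0.1440.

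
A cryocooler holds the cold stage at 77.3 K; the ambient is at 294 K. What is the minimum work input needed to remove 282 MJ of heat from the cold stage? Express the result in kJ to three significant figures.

The reservoir spacing is ΔT = 294 − 77.3 = 216.7 K.
The reversible limit is COP_R = T_C/ΔT = 0.3567, so W_min = Q_C/COP = Q_C·ΔT/T_C.
W_min = 282.0 × 216.7/77.30 = 790.5 MJ = 790500 kJ.

791000 kJ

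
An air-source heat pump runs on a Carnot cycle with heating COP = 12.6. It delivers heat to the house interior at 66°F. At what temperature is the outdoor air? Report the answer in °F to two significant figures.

COP_HP = T_H/(T_H − T_C) gives T_H − T_C = T_H/COP.
With T_H = 292.04 K, T_C = 292.04 × (1 − 1/12.6) = 268.86 K.
Converting, 268.86 K = 24.28°F.

24 °F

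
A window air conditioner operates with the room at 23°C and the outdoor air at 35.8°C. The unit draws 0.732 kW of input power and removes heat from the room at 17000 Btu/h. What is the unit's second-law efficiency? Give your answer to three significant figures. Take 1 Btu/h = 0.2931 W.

Converting, Q̇_C = 17000 Btu/h = 4.983 kW, so COP_actual = Q̇_C/Ẇ = 4.983/0.7320 = 6.807.
In absolute terms T_C = 296.15 K and T_H = 308.95 K, so ΔT = 12.80 K.
COP_Carnot = T_C/ΔT = 296.15/12.80 = 23.14.
η_II = COP_actual/COP_Carnot = 6.807/23.14 = 0.2942.

0.294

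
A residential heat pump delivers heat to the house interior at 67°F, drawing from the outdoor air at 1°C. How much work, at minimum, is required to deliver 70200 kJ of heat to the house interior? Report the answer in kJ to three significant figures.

In absolute terms T_C = 274.15 K and T_H = 292.59 K, so ΔT = 18.44 K.
The reversible limit is COP_HP = T_H/ΔT = 15.86, so W_min = Q_H/COP = Q_H·ΔT/T_H.
W_min = 70200 × 18.44/292.59 = 4425 kJ.

4430 kJ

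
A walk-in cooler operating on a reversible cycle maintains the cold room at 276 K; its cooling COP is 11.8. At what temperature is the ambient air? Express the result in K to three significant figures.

299 K

COP_R = T_C/(T_H − T_C) gives T_H − T_C = T_C/COP.
With T_C = 276.00 K, T_H = 276.00 × (1 + 1/11.8) = 299.39 K.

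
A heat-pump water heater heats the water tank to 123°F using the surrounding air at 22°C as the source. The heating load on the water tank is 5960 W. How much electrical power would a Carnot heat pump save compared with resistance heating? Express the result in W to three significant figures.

In absolute terms T_C = 295.15 K and T_H = 323.71 K, so ΔT = 28.56 K.
COP_Carnot = T_H/ΔT = 323.71/28.56 = 11.34.
Resistance heating needs Ẇ_res = Q̇_H = 5960 W; the reversible heat pump needs only Ẇ_hp = Q̇_H/COP = 525.8 W.
Saving = 5960 − 525.8 = 5434 W.

5430 W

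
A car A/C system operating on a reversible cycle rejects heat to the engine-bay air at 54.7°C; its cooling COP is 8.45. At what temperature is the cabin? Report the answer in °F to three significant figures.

68.0 °F

For a Carnot refrigerator COP_R = T_C/(T_H − T_C), so T_C = COP·T_H/(1 + COP).
With T_H = 327.85 K, T_C = 8.45 × 327.85/9.450 = 293.16 K.
Converting, 293.16 K = 68.01°F.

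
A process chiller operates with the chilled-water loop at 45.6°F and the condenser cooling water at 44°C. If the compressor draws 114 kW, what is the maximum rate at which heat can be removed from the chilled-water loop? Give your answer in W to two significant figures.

In absolute terms T_C = 280.71 K and T_H = 317.15 K, so ΔT = 36.44 K.
COP_Carnot = T_C/ΔT = 280.71/36.44 = 7.702.
Q̇_max = COP_Carnot × Ẇ = 7.702 × 114.0 kW = 878.1 kW = 878100 W.

880000 W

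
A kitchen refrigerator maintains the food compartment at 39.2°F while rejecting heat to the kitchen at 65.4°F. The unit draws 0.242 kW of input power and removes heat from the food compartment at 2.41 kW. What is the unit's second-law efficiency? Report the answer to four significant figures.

0.5230

COP_actual = Q̇_C/Ẇ = 2.410/0.2420 = 9.959.
In absolute terms T_C = 277.15 K and T_H = 291.71 K, so ΔT = 14.56 K.
COP_Carnot = T_C/ΔT = 277.15/14.56 = 19.04.
η_II = COP_actual/COP_Carnot = 9.959/19.04 = 0.5230.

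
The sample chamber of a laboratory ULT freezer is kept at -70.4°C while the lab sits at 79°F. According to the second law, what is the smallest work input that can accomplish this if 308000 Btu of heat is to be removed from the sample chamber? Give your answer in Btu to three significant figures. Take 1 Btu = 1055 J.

In absolute terms T_C = 202.75 K and T_H = 299.26 K, so ΔT = 96.51 K.
The reversible limit is COP_R = T_C/ΔT = 2.101, so W_min = Q_C/COP = Q_C·ΔT/T_C.
W_min = 308000 × 96.51/202.75 = 146600 Btu.

147000 Btu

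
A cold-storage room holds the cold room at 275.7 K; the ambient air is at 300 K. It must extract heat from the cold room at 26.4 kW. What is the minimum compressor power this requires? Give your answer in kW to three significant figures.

2.33 kW

The reservoir spacing is ΔT = 300 − 275.7 = 24.30 K.
COP_Carnot = T_C/ΔT = 275.70/24.30 = 11.35.
Ẇ_min = Q̇/COP_Carnot = 26.40/11.35 = 2.327 kW.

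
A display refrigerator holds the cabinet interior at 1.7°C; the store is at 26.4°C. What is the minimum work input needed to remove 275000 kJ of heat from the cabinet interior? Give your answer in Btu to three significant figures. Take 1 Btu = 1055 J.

In absolute terms T_C = 274.85 K and T_H = 299.55 K, so ΔT = 24.70 K.
The reversible limit is COP_R = T_C/ΔT = 11.13, so W_min = Q_C/COP = Q_C·ΔT/T_C.
W_min = 275000 × 24.70/274.85 = 24710 kJ = 23430 Btu.

23400 Btu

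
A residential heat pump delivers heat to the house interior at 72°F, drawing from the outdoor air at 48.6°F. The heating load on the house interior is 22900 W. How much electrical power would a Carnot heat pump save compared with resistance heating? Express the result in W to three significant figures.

21900 W

In absolute terms T_C = 282.37 K and T_H = 295.37 K, so ΔT = 13.00 K.
COP_Carnot = T_H/ΔT = 295.37/13.00 = 22.72.
Resistance heating needs Ẇ_res = Q̇_H = 22900 W; the reversible heat pump needs only Ẇ_hp = Q̇_H/COP = 1008 W.
Saving = 22900 − 1008 = 21890 W.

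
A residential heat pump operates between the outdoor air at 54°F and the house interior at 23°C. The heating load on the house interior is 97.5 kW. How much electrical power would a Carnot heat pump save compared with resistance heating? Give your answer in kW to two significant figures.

In absolute terms T_C = 285.37 K and T_H = 296.15 K, so ΔT = 10.78 K.
COP_Carnot = T_H/ΔT = 296.15/10.78 = 27.48.
Resistance heating needs Ẇ_res = Q̇_H = 97.50 kW; the reversible heat pump needs only Ẇ_hp = Q̇_H/COP = 3.548 kW.
Saving = 97.50 − 3.548 = 93.95 kW.

94 kW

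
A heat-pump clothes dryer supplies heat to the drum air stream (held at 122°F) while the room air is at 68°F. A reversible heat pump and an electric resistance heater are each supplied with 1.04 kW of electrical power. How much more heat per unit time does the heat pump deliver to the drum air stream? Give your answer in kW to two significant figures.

In absolute terms T_C = 293.15 K and T_H = 323.15 K, so ΔT = 30.00 K.
COP_Carnot = T_H/ΔT = 323.15/30.00 = 10.77.
The heat pump delivers Q̇_H = COP × Ẇ = 11.20 kW; the resistance heater delivers Ẇ = 1.040 kW.
Extra = (COP − 1)·Ẇ = 10.16 kW.

10 kW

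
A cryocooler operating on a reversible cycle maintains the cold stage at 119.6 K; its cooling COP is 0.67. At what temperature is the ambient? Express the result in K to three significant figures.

COP_R = T_C/(T_H − T_C) gives T_H − T_C = T_C/COP.
With T_C = 119.60 K, T_H = 119.60 × (1 + 1/0.67) = 298.11 K.

298 K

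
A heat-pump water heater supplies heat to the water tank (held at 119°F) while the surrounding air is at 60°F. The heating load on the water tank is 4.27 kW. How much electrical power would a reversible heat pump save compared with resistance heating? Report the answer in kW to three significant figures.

3.83 kW

In absolute terms T_C = 288.71 K and T_H = 321.48 K, so ΔT = 32.78 K.
COP_Carnot = T_H/ΔT = 321.48/32.78 = 9.808.
Resistance heating needs Ẇ_res = Q̇_H = 4.270 kW; the reversible heat pump needs only Ẇ_hp = Q̇_H/COP = 0.4354 kW.
Saving = 4.270 − 0.4354 = 3.835 kW.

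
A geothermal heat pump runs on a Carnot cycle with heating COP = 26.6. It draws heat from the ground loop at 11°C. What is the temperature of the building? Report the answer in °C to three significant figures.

22.1 °C

COP_HP = T_H/(T_H − T_C) rearranges to T_H = COP·T_C/(COP − 1).
With T_C = 284.15 K, T_H = 26.6 × 284.15/25.60 = 295.25 K.
Converting, 295.25 K = 22.10°C.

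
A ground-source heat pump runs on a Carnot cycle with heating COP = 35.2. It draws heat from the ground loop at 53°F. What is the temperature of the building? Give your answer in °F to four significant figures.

67.99 °F

COP_HP = T_H/(T_H − T_C) rearranges to T_H = COP·T_C/(COP − 1).
With T_C = 284.82 K, T_H = 35.2 × 284.82/34.20 = 293.14 K.
Converting, 293.14 K = 67.99°F.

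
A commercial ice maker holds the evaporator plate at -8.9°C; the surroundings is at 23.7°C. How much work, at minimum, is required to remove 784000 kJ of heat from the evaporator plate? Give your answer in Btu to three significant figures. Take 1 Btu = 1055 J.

91700 Btu

In absolute terms T_C = 264.25 K and T_H = 296.85 K, so ΔT = 32.60 K.
The reversible limit is COP_R = T_C/ΔT = 8.106, so W_min = Q_C/COP = Q_C·ΔT/T_C.
W_min = 784000 × 32.60/264.25 = 96720 kJ = 91680 Btu.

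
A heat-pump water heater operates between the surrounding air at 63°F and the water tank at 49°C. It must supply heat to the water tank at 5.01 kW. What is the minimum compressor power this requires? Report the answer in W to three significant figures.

494 W

In absolute terms T_C = 290.37 K and T_H = 322.15 K, so ΔT = 31.78 K.
COP_Carnot = T_H/ΔT = 322.15/31.78 = 10.14.
Ẇ_min = Q̇/COP_Carnot = 5.010/10.14 = 0.4942 kW = 494.2 W.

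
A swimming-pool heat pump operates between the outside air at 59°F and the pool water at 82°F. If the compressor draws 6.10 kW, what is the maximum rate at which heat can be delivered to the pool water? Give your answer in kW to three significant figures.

In absolute terms T_C = 288.15 K and T_H = 300.93 K, so ΔT = 12.78 K.
COP_Carnot = T_H/ΔT = 300.93/12.78 = 23.55.
Q̇_max = COP_Carnot × Ẇ = 23.55 × 6.100 kW = 143.7 kW.

144 kW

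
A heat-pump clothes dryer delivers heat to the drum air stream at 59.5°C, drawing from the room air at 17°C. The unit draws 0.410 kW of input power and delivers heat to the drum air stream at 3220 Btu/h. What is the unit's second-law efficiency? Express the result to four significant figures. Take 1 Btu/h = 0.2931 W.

0.2941

Converting, Q̇_H = 3220 Btu/h = 0.9438 kW, so COP_actual = Q̇_H/Ẇ = 0.9438/0.4100 = 2.302.
In absolute terms T_C = 290.15 K and T_H = 332.65 K, so ΔT = 42.50 K.
COP_Carnot = T_H/ΔT = 332.65/42.50 = 7.827.
η_II = COP_actual/COP_Carnot = 2.302/7.827 = 0.2941.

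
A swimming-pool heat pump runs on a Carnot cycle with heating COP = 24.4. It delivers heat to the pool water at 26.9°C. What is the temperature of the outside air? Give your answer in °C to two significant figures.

COP_HP = T_H/(T_H − T_C) gives T_H − T_C = T_H/COP.
With T_H = 300.05 K, T_C = 300.05 × (1 − 1/24.4) = 287.75 K.
Converting, 287.75 K = 14.60°C.

15 °C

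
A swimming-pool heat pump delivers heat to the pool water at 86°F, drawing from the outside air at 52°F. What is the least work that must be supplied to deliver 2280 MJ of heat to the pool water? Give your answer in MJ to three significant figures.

In absolute terms T_C = 284.26 K and T_H = 303.15 K, so ΔT = 18.89 K.
The reversible limit is COP_HP = T_H/ΔT = 16.05, so W_min = Q_H/COP = Q_H·ΔT/T_H.
W_min = 2280 × 18.89/303.15 = 142.1 MJ.

142 MJ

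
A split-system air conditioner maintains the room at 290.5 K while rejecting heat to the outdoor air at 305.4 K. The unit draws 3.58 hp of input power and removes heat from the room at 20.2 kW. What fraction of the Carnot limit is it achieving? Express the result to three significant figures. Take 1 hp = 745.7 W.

0.388

Converting, Q̇_C = 20.20 kW = 27.09 hp, so COP_actual = Q̇_C/Ẇ = 27.09/3.580 = 7.567.
The reservoir spacing is ΔT = 305.4 − 290.5 = 14.90 K.
COP_Carnot = T_C/ΔT = 290.50/14.90 = 19.50.
η_II = COP_actual/COP_Carnot = 7.567/19.50 = 0.3881.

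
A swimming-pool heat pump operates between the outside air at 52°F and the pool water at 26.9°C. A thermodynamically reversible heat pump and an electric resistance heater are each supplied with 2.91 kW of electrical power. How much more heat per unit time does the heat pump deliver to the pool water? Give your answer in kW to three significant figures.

In absolute terms T_C = 284.26 K and T_H = 300.05 K, so ΔT = 15.79 K.
COP_Carnot = T_H/ΔT = 300.05/15.79 = 19.00.
The heat pump delivers Q̇_H = COP × Ẇ = 55.30 kW; the resistance heater delivers Ẇ = 2.910 kW.
Extra = (COP − 1)·Ẇ = 52.39 kW.

52.4 kW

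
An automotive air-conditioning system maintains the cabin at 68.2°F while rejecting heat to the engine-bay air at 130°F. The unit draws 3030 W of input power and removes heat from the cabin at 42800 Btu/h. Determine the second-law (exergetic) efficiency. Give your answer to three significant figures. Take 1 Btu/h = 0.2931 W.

0.485

Converting, Q̇_C = 42800 Btu/h = 12540 W, so COP_actual = Q̇_C/Ẇ = 12540/3030 = 4.140.
In absolute terms T_C = 293.26 K and T_H = 327.59 K, so ΔT = 34.33 K.
COP_Carnot = T_C/ΔT = 293.26/34.33 = 8.542.
η_II = COP_actual/COP_Carnot = 4.140/8.542 = 0.4847.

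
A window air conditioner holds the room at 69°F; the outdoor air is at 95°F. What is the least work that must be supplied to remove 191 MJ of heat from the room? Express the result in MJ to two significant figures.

In absolute terms T_C = 293.71 K and T_H = 308.15 K, so ΔT = 14.44 K.
The reversible limit is COP_R = T_C/ΔT = 20.33, so W_min = Q_C/COP = Q_C·ΔT/T_C.
W_min = 191.0 × 14.44/293.71 = 9.393 MJ.

9.4 MJ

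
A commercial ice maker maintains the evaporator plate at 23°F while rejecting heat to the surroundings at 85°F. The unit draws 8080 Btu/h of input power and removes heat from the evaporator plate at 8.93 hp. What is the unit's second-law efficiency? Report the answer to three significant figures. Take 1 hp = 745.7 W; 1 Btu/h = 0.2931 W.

0.361

Converting, Q̇_C = 8.930 hp = 22720 Btu/h, so COP_actual = Q̇_C/Ẇ = 22720/8080 = 2.812.
In absolute terms T_C = 268.15 K and T_H = 302.59 K, so ΔT = 34.44 K.
COP_Carnot = T_C/ΔT = 268.15/34.44 = 7.785.
η_II = COP_actual/COP_Carnot = 2.812/7.785 = 0.3612.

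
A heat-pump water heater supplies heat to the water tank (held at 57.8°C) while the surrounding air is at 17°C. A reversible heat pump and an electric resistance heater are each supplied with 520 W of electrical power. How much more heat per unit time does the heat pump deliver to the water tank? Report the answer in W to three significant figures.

In absolute terms T_C = 290.15 K and T_H = 330.95 K, so ΔT = 40.80 K.
COP_Carnot = T_H/ΔT = 330.95/40.80 = 8.112.
The heat pump delivers Q̇_H = COP × Ẇ = 4218 W; the resistance heater delivers Ẇ = 520.0 W.
Extra = (COP − 1)·Ẇ = 3698 W.

3700 W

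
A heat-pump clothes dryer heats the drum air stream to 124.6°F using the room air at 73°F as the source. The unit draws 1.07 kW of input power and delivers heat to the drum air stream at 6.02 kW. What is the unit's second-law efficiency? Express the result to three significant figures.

0.497

COP_actual = Q̇_H/Ẇ = 6.020/1.070 = 5.626.
In absolute terms T_C = 295.93 K and T_H = 324.59 K, so ΔT = 28.67 K.
COP_Carnot = T_H/ΔT = 324.59/28.67 = 11.32.
η_II = COP_actual/COP_Carnot = 5.626/11.32 = 0.4969.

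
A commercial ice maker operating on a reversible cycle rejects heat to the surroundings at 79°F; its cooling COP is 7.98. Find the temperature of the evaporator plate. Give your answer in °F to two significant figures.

19 °F

For a Carnot refrigerator COP_R = T_C/(T_H − T_C), so T_C = COP·T_H/(1 + COP).
With T_H = 299.26 K, T_C = 7.98 × 299.26/8.980 = 265.94 K.
Converting, 265.94 K = 19.01°F.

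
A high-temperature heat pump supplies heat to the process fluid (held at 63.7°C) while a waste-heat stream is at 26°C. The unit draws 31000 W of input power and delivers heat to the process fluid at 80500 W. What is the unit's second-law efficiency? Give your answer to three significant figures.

COP_actual = Q̇_H/Ẇ = 80500/31000 = 2.597.
In absolute terms T_C = 299.15 K and T_H = 336.85 K, so ΔT = 37.70 K.
COP_Carnot = T_H/ΔT = 336.85/37.70 = 8.935.
η_II = COP_actual/COP_Carnot = 2.597/8.935 = 0.2906.

0.291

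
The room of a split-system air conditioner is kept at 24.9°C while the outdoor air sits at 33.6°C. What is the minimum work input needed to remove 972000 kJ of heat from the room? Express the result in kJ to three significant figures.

In absolute terms T_C = 298.05 K and T_H = 306.75 K, so ΔT = 8.700 K.
The reversible limit is COP_R = T_C/ΔT = 34.26, so W_min = Q_C/COP = Q_C·ΔT/T_C.
W_min = 972000 × 8.700/298.05 = 28370 kJ.

28400 kJ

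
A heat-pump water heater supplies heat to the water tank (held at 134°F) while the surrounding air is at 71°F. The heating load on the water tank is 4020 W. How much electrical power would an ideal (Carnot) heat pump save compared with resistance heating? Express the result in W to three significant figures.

3590 W

In absolute terms T_C = 294.82 K and T_H = 329.82 K, so ΔT = 35.00 K.
COP_Carnot = T_H/ΔT = 329.82/35.00 = 9.423.
Resistance heating needs Ẇ_res = Q̇_H = 4020 W; the reversible heat pump needs only Ẇ_hp = Q̇_H/COP = 426.6 W.
Saving = 4020 − 426.6 = 3593 W.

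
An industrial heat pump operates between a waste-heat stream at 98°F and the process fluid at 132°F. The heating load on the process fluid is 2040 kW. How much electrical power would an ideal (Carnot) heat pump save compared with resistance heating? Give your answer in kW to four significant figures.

1923 kW

In absolute terms T_C = 309.82 K and T_H = 328.71 K, so ΔT = 18.89 K.
COP_Carnot = T_H/ΔT = 328.71/18.89 = 17.40.
Resistance heating needs Ẇ_res = Q̇_H = 2040 kW; the reversible heat pump needs only Ẇ_hp = Q̇_H/COP = 117.2 kW.
Saving = 2040 − 117.2 = 1923 kW.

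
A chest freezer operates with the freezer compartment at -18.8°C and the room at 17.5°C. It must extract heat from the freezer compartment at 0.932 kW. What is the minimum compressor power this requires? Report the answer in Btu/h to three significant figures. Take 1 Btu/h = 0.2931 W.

454 Btu/h

In absolute terms T_C = 254.35 K and T_H = 290.65 K, so ΔT = 36.30 K.
COP_Carnot = T_C/ΔT = 254.35/36.30 = 7.007.
Ẇ_min = Q̇/COP_Carnot = 0.9320/7.007 = 0.1330 kW = 453.8 Btu/h.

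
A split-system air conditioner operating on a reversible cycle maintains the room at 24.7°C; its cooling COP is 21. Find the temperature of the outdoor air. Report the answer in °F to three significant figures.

COP_R = T_C/(T_H − T_C) gives T_H − T_C = T_C/COP.
With T_C = 297.85 K, T_H = 297.85 × (1 + 1/21) = 312.03 K.
Converting, 312.03 K = 101.99°F.

102 °F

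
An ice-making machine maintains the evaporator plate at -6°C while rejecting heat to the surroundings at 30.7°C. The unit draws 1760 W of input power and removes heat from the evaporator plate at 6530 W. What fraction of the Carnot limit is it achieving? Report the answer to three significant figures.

COP_actual = Q̇_C/Ẇ = 6530/1760 = 3.710.
In absolute terms T_C = 267.15 K and T_H = 303.85 K, so ΔT = 36.70 K.
COP_Carnot = T_C/ΔT = 267.15/36.70 = 7.279.
η_II = COP_actual/COP_Carnot = 3.710/7.279 = 0.5097.

0.510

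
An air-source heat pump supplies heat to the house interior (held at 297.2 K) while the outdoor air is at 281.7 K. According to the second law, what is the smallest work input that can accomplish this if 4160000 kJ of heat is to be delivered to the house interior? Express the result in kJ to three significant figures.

217000 kJ

The reservoir spacing is ΔT = 297.2 − 281.7 = 15.50 K.
The reversible limit is COP_HP = T_H/ΔT = 19.17, so W_min = Q_H/COP = Q_H·ΔT/T_H.
W_min = 4160000 × 15.50/297.20 = 217000 kJ.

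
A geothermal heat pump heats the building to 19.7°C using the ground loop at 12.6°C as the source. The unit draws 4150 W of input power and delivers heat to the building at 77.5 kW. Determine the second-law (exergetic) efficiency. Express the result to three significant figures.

0.453

Converting, Q̇_H = 77.50 kW = 77500 W, so COP_actual = Q̇_H/Ẇ = 77500/4150 = 18.67.
In absolute terms T_C = 285.75 K and T_H = 292.85 K, so ΔT = 7.100 K.
COP_Carnot = T_H/ΔT = 292.85/7.100 = 41.25.
η_II = COP_actual/COP_Carnot = 18.67/41.25 = 0.4528.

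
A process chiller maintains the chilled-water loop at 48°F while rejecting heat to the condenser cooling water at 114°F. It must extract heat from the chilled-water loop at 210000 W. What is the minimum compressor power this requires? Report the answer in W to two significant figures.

27000 W

In absolute terms T_C = 282.04 K and T_H = 318.71 K, so ΔT = 36.67 K.
COP_Carnot = T_C/ΔT = 282.04/36.67 = 7.692.
Ẇ_min = Q̇/COP_Carnot = 210000/7.692 = 27300 W.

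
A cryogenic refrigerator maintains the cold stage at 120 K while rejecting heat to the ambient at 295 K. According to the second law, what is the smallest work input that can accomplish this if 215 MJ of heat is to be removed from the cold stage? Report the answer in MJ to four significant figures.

313.5 MJ

The reservoir spacing is ΔT = 295 − 120 = 175.0 K.
The reversible limit is COP_R = T_C/ΔT = 0.6857, so W_min = Q_C/COP = Q_C·ΔT/T_C.
W_min = 215.0 × 175.0/120.00 = 313.5 MJ.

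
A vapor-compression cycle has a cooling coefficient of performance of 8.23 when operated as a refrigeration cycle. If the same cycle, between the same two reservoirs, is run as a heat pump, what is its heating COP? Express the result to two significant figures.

The first law on one cycle gives Q_H = Q_C + W, so Q_H/W = Q_C/W + 1.
COP_HP = COP_R + 1 = 8.23 + 1 = 9.23.

9.2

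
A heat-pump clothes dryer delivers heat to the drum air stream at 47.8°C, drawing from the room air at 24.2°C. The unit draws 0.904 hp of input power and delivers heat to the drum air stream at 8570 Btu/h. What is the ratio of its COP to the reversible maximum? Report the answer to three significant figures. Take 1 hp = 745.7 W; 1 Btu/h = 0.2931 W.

Converting, Q̇_H = 8570 Btu/h = 3.368 hp, so COP_actual = Q̇_H/Ẇ = 3.368/0.9040 = 3.726.
In absolute terms T_C = 297.35 K and T_H = 320.95 K, so ΔT = 23.60 K.
COP_Carnot = T_H/ΔT = 320.95/23.60 = 13.60.
η_II = COP_actual/COP_Carnot = 3.726/13.60 = 0.2740.

0.274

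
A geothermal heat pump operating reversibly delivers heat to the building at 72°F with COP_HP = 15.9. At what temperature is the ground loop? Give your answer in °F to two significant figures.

39 °F

COP_HP = T_H/(T_H − T_C) gives T_H − T_C = T_H/COP.
With T_H = 295.37 K, T_C = 295.37 × (1 − 1/15.9) = 276.80 K.
Converting, 276.80 K = 38.56°F.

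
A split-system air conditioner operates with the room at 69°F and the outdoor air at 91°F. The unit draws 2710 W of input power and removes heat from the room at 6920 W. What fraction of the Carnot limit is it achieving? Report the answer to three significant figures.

0.106

COP_actual = Q̇_C/Ẇ = 6920/2710 = 2.554.
In absolute terms T_C = 293.71 K and T_H = 305.93 K, so ΔT = 12.22 K.
COP_Carnot = T_C/ΔT = 293.71/12.22 = 24.03.
η_II = COP_actual/COP_Carnot = 2.554/24.03 = 0.1063.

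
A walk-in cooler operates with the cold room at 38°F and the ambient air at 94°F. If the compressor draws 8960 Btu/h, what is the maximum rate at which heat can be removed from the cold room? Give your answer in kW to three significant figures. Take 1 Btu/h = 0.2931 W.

In absolute terms T_C = 276.48 K and T_H = 307.59 K, so ΔT = 31.11 K.
COP_Carnot = T_C/ΔT = 276.48/31.11 = 8.887.
Q̇_max = COP_Carnot × Ẇ = 8.887 × 8960 Btu/h = 79630 Btu/h = 23.34 kW.

23.3 kW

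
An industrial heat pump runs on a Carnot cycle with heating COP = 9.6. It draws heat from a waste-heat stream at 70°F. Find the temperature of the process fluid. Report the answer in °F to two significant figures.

COP_HP = T_H/(T_H − T_C) rearranges to T_H = COP·T_C/(COP − 1).
With T_C = 294.26 K, T_H = 9.6 × 294.26/8.600 = 328.48 K.
Converting, 328.48 K = 131.59°F.

130 °F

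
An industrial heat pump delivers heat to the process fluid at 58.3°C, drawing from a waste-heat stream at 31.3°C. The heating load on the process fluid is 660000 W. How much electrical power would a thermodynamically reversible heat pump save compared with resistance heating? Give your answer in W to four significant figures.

606200 W

In absolute terms T_C = 304.45 K and T_H = 331.45 K, so ΔT = 27.00 K.
COP_Carnot = T_H/ΔT = 331.45/27.00 = 12.28.
Resistance heating needs Ẇ_res = Q̇_H = 660000 W; the reversible heat pump needs only Ẇ_hp = Q̇_H/COP = 53760 W.
Saving = 660000 − 53760 = 606200 W.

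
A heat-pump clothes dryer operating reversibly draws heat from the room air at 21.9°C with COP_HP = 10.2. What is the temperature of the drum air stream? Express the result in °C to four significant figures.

COP_HP = T_H/(T_H − T_C) rearranges to T_H = COP·T_C/(COP − 1).
With T_C = 295.05 K, T_H = 10.2 × 295.05/9.200 = 327.12 K.
Converting, 327.12 K = 53.97°C.

53.97 °C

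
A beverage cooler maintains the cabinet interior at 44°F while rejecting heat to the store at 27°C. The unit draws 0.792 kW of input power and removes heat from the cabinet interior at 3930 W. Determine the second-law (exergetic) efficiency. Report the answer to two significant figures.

Converting, Q̇_C = 3930 W = 3.930 kW, so COP_actual = Q̇_C/Ẇ = 3.930/0.7920 = 4.962.
In absolute terms T_C = 279.82 K and T_H = 300.15 K, so ΔT = 20.33 K.
COP_Carnot = T_C/ΔT = 279.82/20.33 = 13.76.
η_II = COP_actual/COP_Carnot = 4.962/13.76 = 0.3606.

0.36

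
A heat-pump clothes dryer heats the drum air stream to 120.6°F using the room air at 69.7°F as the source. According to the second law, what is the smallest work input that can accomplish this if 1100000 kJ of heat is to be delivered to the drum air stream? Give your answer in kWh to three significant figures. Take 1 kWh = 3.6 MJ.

In absolute terms T_C = 294.09 K and T_H = 322.37 K, so ΔT = 28.28 K.
The reversible limit is COP_HP = T_H/ΔT = 11.40, so W_min = Q_H/COP = Q_H·ΔT/T_H.
W_min = 1100000 × 28.28/322.37 = 96490 kJ = 26.80 kWh.

26.8 kWh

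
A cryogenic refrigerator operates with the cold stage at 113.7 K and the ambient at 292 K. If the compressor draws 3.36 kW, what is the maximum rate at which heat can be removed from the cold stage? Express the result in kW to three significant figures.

The reservoir spacing is ΔT = 292 − 113.7 = 178.3 K.
COP_Carnot = T_C/ΔT = 113.70/178.3 = 0.6377.
Q̇_max = COP_Carnot × Ẇ = 0.6377 × 3.360 kW = 2.143 kW.

2.14 kW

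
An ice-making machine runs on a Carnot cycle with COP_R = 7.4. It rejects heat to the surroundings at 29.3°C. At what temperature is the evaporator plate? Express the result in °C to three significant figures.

-6.71 °C

For a Carnot refrigerator COP_R = T_C/(T_H − T_C), so T_C = COP·T_H/(1 + COP).
With T_H = 302.45 K, T_C = 7.4 × 302.45/8.400 = 266.44 K.
Converting, 266.44 K = -6.71°C.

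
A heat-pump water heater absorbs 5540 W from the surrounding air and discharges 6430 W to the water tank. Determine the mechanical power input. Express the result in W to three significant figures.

890 W

For a cyclic device the first law requires Q̇_H = Q̇_C + Ẇ.
Ẇ = Q̇_H − Q̇_C = 890.0 W.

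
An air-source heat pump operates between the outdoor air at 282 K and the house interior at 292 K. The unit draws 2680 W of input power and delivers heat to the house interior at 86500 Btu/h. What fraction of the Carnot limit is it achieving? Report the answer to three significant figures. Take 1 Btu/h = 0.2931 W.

Converting, Q̇_H = 86500 Btu/h = 25350 W, so COP_actual = Q̇_H/Ẇ = 25350/2680 = 9.460.
The reservoir spacing is ΔT = 292 − 282 = 10.00 K.
COP_Carnot = T_H/ΔT = 292.00/10.00 = 29.20.
η_II = COP_actual/COP_Carnot = 9.460/29.20 = 0.3240.

0.324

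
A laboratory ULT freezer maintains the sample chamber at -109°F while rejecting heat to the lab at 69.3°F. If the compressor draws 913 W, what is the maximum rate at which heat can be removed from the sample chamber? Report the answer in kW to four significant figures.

1.796 kW

In absolute terms T_C = 194.82 K and T_H = 293.87 K, so ΔT = 99.06 K.
COP_Carnot = T_C/ΔT = 194.82/99.06 = 1.967.
Q̇_max = COP_Carnot × Ẇ = 1.967 × 913.0 W = 1796 W = 1.796 kW.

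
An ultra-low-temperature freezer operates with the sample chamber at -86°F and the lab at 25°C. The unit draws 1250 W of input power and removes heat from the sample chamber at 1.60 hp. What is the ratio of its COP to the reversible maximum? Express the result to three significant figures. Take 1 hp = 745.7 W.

Converting, Q̇_C = 1.600 hp = 1193 W, so COP_actual = Q̇_C/Ẇ = 1193/1250 = 0.9545.
In absolute terms T_C = 207.59 K and T_H = 298.15 K, so ΔT = 90.56 K.
COP_Carnot = T_C/ΔT = 207.59/90.56 = 2.292.
η_II = COP_actual/COP_Carnot = 0.9545/2.292 = 0.4164.

0.416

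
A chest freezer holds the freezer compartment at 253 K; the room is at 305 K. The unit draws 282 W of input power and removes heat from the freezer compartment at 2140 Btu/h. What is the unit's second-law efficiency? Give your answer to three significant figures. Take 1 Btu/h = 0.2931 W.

Converting, Q̇_C = 2140 Btu/h = 627.2 W, so COP_actual = Q̇_C/Ẇ = 627.2/282.0 = 2.224.
The reservoir spacing is ΔT = 305 − 253 = 52.00 K.
COP_Carnot = T_C/ΔT = 253.00/52.00 = 4.865.
η_II = COP_actual/COP_Carnot = 2.224/4.865 = 0.4572.

0.457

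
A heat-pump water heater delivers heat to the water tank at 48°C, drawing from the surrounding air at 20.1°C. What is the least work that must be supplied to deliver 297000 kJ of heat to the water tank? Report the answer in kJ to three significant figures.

25800 kJ

In absolute terms T_C = 293.25 K and T_H = 321.15 K, so ΔT = 27.90 K.
The reversible limit is COP_HP = T_H/ΔT = 11.51, so W_min = Q_H/COP = Q_H·ΔT/T_H.
W_min = 297000 × 27.90/321.15 = 25800 kJ.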